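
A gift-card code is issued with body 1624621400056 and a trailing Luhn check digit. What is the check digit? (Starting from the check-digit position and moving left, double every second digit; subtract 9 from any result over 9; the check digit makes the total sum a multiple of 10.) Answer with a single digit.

Partial digits right→left: 6 5 0 0 0 4 1 2 6 4 2 6 1
Double every second digit counting from the check-digit position (so the 1st, 3rd, 5th, ... of the partial from the right).
  doubled (with −9 where >9): 3 0 0 2 3 4 2 → sum 14
  kept as-is: 5 0 4 2 4 6 → sum 21
Total = 14 + 21 = 35.
Check digit = (10 − (35 mod 10)) mod 10 = 5.

5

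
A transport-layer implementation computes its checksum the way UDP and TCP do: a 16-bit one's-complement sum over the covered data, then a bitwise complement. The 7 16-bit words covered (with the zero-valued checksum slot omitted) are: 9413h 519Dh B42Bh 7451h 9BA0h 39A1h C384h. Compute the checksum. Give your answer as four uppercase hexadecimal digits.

One's-complement addition (fold any carry out of bit 15 back into bit 0):
  0x9413 + 0x519D = 0x0E5B0
  0xE5B0 + 0xB42B = 0x199DB → wrap carry → 0x99DC
  0x99DC + 0x7451 = 0x10E2D → wrap carry → 0x0E2E
  0x0E2E + 0x9BA0 = 0x0A9CE
  0xA9CE + 0x39A1 = 0x0E36F
  0xE36F + 0xC384 = 0x1A6F3 → wrap carry → 0xA6F4
One's-complement sum = 0xA6F4.
Checksum = ~0xA6F4 & 0xFFFF = 0x590B.

590B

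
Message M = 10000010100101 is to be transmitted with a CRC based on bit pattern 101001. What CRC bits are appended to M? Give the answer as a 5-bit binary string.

10000

Append 5 zeros: 1000001010010100000. Divide by 101001 (XOR where the leading bit is 1):
  pos 0: 100000 XOR 101001 = 001001
  pos 2: 100110 XOR 101001 = 001111
  pos 4: 111110 XOR 101001 = 010111
  pos 5: 101110 XOR 101001 = 000111
  pos 8: 111101 XOR 101001 = 010100
  pos 9: 101000 XOR 101001 = 000001
Remainder (last 5 bits) = 10000. This is the CRC / FCS.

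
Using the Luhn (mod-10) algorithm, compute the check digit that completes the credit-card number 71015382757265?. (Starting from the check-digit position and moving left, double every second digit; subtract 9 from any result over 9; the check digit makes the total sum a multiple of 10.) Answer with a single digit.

0

Partial digits right→left: 5 6 2 7 5 7 2 8 3 5 1 0 1 7
Double every second digit counting from the check-digit position (so the 1st, 3rd, 5th, ... of the partial from the right).
  doubled (with −9 where >9): 1 4 1 4 6 2 2 → sum 20
  kept as-is: 6 7 7 8 5 0 7 → sum 40
Total = 20 + 40 = 60.
Check digit = (10 − (60 mod 10)) mod 10 = 0.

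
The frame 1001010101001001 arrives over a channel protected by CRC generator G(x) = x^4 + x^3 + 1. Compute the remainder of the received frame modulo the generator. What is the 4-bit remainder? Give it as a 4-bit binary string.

0000

Modulo-2 division of 1001010101001001 by 11001:
  pos 0: 10010 XOR 11001 = 01011
  pos 1: 10111 XOR 11001 = 01110
  pos 2: 11100 XOR 11001 = 00101
  pos 4: 10110 XOR 11001 = 01111
  pos 5: 11111 XOR 11001 = 00110
  pos 7: 11000 XOR 11001 = 00001
  pos 11: 11001 XOR 11001 = 00000
Remainder = 0000 (zero — the frame passes the CRC check).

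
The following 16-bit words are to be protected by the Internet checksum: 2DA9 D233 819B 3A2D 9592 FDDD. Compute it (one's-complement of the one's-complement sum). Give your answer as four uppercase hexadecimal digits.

B0E9

One's-complement addition (fold any carry out of bit 15 back into bit 0):
  0x2DA9 + 0xD233 = 0x0FFDC
  0xFFDC + 0x819B = 0x18177 → wrap carry → 0x8178
  0x8178 + 0x3A2D = 0x0BBA5
  0xBBA5 + 0x9592 = 0x15137 → wrap carry → 0x5138
  0x5138 + 0xFDDD = 0x14F15 → wrap carry → 0x4F16
One's-complement sum = 0x4F16.
Checksum = ~0x4F16 & 0xFFFF = 0xB0E9.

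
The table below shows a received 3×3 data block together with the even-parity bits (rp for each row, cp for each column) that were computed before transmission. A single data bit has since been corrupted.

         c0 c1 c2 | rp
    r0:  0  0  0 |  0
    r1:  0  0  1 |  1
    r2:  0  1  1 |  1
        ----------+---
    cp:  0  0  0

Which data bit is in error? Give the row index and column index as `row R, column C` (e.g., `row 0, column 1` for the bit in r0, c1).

row 2, column 1

Recompute each row's even parity and compare to rp:
  r0: data parity 0, sent rp 0 → ok
  r1: data parity 1, sent rp 1 → ok
  r2: data parity 0, sent rp 1 → mismatch
Recompute each column's even parity and compare to cp:
  c0: data parity 0, sent cp 0 → ok
  c1: data parity 1, sent cp 0 → mismatch
  c2: data parity 0, sent cp 0 → ok
Exactly one row (r2) and one column (c1) fail → the flipped bit is at their intersection.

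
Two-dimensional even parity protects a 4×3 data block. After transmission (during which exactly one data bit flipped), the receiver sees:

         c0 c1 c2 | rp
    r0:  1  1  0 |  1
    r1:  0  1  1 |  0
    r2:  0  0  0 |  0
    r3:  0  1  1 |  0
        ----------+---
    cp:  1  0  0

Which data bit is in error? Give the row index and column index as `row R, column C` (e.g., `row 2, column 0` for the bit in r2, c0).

Recompute each row's even parity and compare to rp:
  r0: data parity 0, sent rp 1 → mismatch
  r1: data parity 0, sent rp 0 → ok
  r2: data parity 0, sent rp 0 → ok
  r3: data parity 0, sent rp 0 → ok
Recompute each column's even parity and compare to cp:
  c0: data parity 1, sent cp 1 → ok
  c1: data parity 1, sent cp 0 → mismatch
  c2: data parity 0, sent cp 0 → ok
Exactly one row (r0) and one column (c1) fail → the flipped bit is at their intersection.

row 0, column 1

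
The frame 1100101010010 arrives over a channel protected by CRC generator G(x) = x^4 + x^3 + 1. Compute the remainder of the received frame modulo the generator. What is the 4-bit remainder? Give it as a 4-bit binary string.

0100

Modulo-2 division of 1100101010010 by 11001:
  pos 0: 11001 XOR 11001 = 00000
  pos 6: 10100 XOR 11001 = 01101
  pos 7: 11011 XOR 11001 = 00010
Remainder = 0100 (nonzero — an error is detected).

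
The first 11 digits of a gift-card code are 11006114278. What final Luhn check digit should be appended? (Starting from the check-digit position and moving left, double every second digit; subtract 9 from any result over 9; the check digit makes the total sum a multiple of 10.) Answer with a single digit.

9

Partial digits right→left: 8 7 2 4 1 1 6 0 0 1 1
Double every second digit counting from the check-digit position (so the 1st, 3rd, 5th, ... of the partial from the right).
  doubled (with −9 where >9): 7 4 2 3 0 2 → sum 18
  kept as-is: 7 4 1 0 1 → sum 13
Total = 18 + 13 = 31.
Check digit = (10 − (31 mod 10)) mod 10 = 9.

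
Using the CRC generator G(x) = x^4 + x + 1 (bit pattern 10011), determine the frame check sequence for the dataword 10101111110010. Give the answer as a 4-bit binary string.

Append 4 zeros: 101011111100100000. Divide by 10011 (XOR where the leading bit is 1):
  pos 0: 10101 XOR 10011 = 00110
  pos 2: 11011 XOR 10011 = 01000
  pos 3: 10001 XOR 10011 = 00010
  pos 6: 10110 XOR 10011 = 00101
  pos 8: 10101 XOR 10011 = 00110
  pos 10: 11000 XOR 10011 = 01011
  pos 11: 10110 XOR 10011 = 00101
  pos 13: 10100 XOR 10011 = 00111
Remainder (last 4 bits) = 0111. This is the CRC / FCS.

0111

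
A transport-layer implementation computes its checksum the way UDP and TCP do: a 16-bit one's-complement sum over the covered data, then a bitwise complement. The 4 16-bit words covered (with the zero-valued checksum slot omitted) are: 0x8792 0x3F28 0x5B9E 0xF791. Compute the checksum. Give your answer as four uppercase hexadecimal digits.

E614

One's-complement addition (fold any carry out of bit 15 back into bit 0):
  0x8792 + 0x3F28 = 0x0C6BA
  0xC6BA + 0x5B9E = 0x12258 → wrap carry → 0x2259
  0x2259 + 0xF791 = 0x119EA → wrap carry → 0x19EB
One's-complement sum = 0x19EB.
Checksum = ~0x19EB & 0xFFFF = 0xE614.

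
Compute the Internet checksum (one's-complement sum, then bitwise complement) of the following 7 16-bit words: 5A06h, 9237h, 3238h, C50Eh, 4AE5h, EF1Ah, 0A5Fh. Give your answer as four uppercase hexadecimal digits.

One's-complement addition (fold any carry out of bit 15 back into bit 0):
  0x5A06 + 0x9237 = 0x0EC3D
  0xEC3D + 0x3238 = 0x11E75 → wrap carry → 0x1E76
  0x1E76 + 0xC50E = 0x0E384
  0xE384 + 0x4AE5 = 0x12E69 → wrap carry → 0x2E6A
  0x2E6A + 0xEF1A = 0x11D84 → wrap carry → 0x1D85
  0x1D85 + 0x0A5F = 0x027E4
One's-complement sum = 0x27E4.
Checksum = ~0x27E4 & 0xFFFF = 0xD81B.

D81B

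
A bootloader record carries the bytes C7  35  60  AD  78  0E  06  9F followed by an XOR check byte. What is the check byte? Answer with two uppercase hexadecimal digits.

XOR the bytes together:
  start with 0xC7
  0xC7 ⊕ 0x35 = 0xF2
  0xF2 ⊕ 0x60 = 0x92
  0x92 ⊕ 0xAD = 0x3F
  0x3F ⊕ 0x78 = 0x47
  0x47 ⊕ 0x0E = 0x49
  0x49 ⊕ 0x06 = 0x4F
  0x4F ⊕ 0x9F = 0xD0

D0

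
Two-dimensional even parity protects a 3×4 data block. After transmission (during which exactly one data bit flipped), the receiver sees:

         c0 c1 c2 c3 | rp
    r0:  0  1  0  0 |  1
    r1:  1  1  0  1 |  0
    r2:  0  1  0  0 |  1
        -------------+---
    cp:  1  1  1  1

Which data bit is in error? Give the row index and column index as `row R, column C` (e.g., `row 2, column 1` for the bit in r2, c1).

Recompute each row's even parity and compare to rp:
  r0: data parity 1, sent rp 1 → ok
  r1: data parity 1, sent rp 0 → mismatch
  r2: data parity 1, sent rp 1 → ok
Recompute each column's even parity and compare to cp:
  c0: data parity 1, sent cp 1 → ok
  c1: data parity 1, sent cp 1 → ok
  c2: data parity 0, sent cp 1 → mismatch
  c3: data parity 1, sent cp 1 → ok
Exactly one row (r1) and one column (c2) fail → the flipped bit is at their intersection.

row 1, column 2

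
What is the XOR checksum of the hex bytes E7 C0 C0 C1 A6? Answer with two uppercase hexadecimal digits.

XOR the bytes together:
  start with 0xE7
  0xE7 ⊕ 0xC0 = 0x27
  0x27 ⊕ 0xC0 = 0xE7
  0xE7 ⊕ 0xC1 = 0x26
  0x26 ⊕ 0xA6 = 0x80

80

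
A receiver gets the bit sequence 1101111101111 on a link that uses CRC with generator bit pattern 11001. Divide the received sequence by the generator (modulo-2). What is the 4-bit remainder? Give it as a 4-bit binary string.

Modulo-2 division of 1101111101111 by 11001:
  pos 0: 11011 XOR 11001 = 00010
  pos 3: 10111 XOR 11001 = 01110
  pos 4: 11100 XOR 11001 = 00101
  pos 6: 10111 XOR 11001 = 01110
  pos 7: 11101 XOR 11001 = 00100
Remainder = 1001 (nonzero — an error is detected).

1001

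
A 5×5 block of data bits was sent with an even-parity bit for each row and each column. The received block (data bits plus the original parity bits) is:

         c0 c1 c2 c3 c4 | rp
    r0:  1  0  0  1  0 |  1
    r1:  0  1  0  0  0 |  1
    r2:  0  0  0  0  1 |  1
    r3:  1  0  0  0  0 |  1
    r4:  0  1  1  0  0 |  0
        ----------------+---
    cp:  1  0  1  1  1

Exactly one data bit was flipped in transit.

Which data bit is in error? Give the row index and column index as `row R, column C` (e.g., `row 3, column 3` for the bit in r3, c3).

row 0, column 0

Recompute each row's even parity and compare to rp:
  r0: data parity 0, sent rp 1 → mismatch
  r1: data parity 1, sent rp 1 → ok
  r2: data parity 1, sent rp 1 → ok
  r3: data parity 1, sent rp 1 → ok
  r4: data parity 0, sent rp 0 → ok
Recompute each column's even parity and compare to cp:
  c0: data parity 0, sent cp 1 → mismatch
  c1: data parity 0, sent cp 0 → ok
  c2: data parity 1, sent cp 1 → ok
  c3: data parity 1, sent cp 1 → ok
  c4: data parity 1, sent cp 1 → ok
Exactly one row (r0) and one column (c0) fail → the flipped bit is at their intersection.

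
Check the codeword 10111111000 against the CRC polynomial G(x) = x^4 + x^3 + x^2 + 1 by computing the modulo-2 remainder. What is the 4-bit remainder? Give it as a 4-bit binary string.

Modulo-2 division of 10111111000 by 11101:
  pos 0: 10111 XOR 11101 = 01010
  pos 1: 10101 XOR 11101 = 01000
  pos 2: 10001 XOR 11101 = 01100
  pos 3: 11001 XOR 11101 = 00100
  pos 5: 10000 XOR 11101 = 01101
  pos 6: 11010 XOR 11101 = 00111
Remainder = 0111 (nonzero — an error is detected).

0111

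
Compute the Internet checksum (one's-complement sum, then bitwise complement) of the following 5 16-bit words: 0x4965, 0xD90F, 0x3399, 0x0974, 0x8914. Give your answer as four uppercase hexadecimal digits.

1769

One's-complement addition (fold any carry out of bit 15 back into bit 0):
  0x4965 + 0xD90F = 0x12274 → wrap carry → 0x2275
  0x2275 + 0x3399 = 0x0560E
  0x560E + 0x0974 = 0x05F82
  0x5F82 + 0x8914 = 0x0E896
One's-complement sum = 0xE896.
Checksum = ~0xE896 & 0xFFFF = 0x1769.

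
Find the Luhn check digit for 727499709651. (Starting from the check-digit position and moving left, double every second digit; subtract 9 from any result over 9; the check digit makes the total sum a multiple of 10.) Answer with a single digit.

Partial digits right→left: 1 5 6 9 0 7 9 9 4 7 2 7
Double every second digit counting from the check-digit position (so the 1st, 3rd, 5th, ... of the partial from the right).
  doubled (with −9 where >9): 2 3 0 9 8 4 → sum 26
  kept as-is: 5 9 7 9 7 7 → sum 44
Total = 26 + 44 = 70.
Check digit = (10 − (70 mod 10)) mod 10 = 0.

0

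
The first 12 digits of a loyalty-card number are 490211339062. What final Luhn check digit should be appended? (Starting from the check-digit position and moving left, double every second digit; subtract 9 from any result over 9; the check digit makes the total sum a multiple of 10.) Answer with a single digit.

Partial digits right→left: 2 6 0 9 3 3 1 1 2 0 9 4
Double every second digit counting from the check-digit position (so the 1st, 3rd, 5th, ... of the partial from the right).
  doubled (with −9 where >9): 4 0 6 2 4 9 → sum 25
  kept as-is: 6 9 3 1 0 4 → sum 23
Total = 25 + 23 = 48.
Check digit = (10 − (48 mod 10)) mod 10 = 2.

2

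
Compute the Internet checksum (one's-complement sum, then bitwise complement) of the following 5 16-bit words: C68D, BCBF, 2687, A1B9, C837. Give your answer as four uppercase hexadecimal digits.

EC39

One's-complement addition (fold any carry out of bit 15 back into bit 0):
  0xC68D + 0xBCBF = 0x1834C → wrap carry → 0x834D
  0x834D + 0x2687 = 0x0A9D4
  0xA9D4 + 0xA1B9 = 0x14B8D → wrap carry → 0x4B8E
  0x4B8E + 0xC837 = 0x113C5 → wrap carry → 0x13C6
One's-complement sum = 0x13C6.
Checksum = ~0x13C6 & 0xFFFF = 0xEC39.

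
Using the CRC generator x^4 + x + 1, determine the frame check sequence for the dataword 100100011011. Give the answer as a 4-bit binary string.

0101

Append 4 zeros: 1001000110110000. Divide by 10011 (XOR where the leading bit is 1):
  pos 0: 10010 XOR 10011 = 00001
  pos 4: 10011 XOR 10011 = 00000
  pos 10: 11000 XOR 10011 = 01011
  pos 11: 10110 XOR 10011 = 00101
Remainder (last 4 bits) = 0101. This is the CRC / FCS.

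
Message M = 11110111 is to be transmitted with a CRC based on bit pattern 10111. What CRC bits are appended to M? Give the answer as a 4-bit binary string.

Append 4 zeros: 111101110000. Divide by 10111 (XOR where the leading bit is 1):
  pos 0: 11110 XOR 10111 = 01001
  pos 1: 10011 XOR 10111 = 00100
  pos 3: 10011 XOR 10111 = 00100
  pos 5: 10000 XOR 10111 = 00111
  pos 7: 11100 XOR 10111 = 01011
Remainder (last 4 bits) = 1011. This is the CRC / FCS.

1011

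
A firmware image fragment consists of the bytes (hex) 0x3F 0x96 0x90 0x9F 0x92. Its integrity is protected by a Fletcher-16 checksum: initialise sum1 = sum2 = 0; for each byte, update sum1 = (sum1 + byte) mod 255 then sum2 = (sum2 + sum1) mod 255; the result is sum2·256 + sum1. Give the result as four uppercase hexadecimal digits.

1A98

Running sums (mod 255):
  after byte 0 (0x3F): sum1=63, sum2=63
  after byte 1 (0x96): sum1=213, sum2=21
  after byte 2 (0x90): sum1=102, sum2=123
  after byte 3 (0x9F): sum1=6, sum2=129
  after byte 4 (0x92): sum1=152, sum2=26
Checksum = sum2·256 + sum1 = 26·256 + 152 = 6808 = 0x1A98.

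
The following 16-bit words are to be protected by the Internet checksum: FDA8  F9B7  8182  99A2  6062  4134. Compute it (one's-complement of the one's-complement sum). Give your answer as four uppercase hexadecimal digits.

One's-complement addition (fold any carry out of bit 15 back into bit 0):
  0xFDA8 + 0xF9B7 = 0x1F75F → wrap carry → 0xF760
  0xF760 + 0x8182 = 0x178E2 → wrap carry → 0x78E3
  0x78E3 + 0x99A2 = 0x11285 → wrap carry → 0x1286
  0x1286 + 0x6062 = 0x072E8
  0x72E8 + 0x4134 = 0x0B41C
One's-complement sum = 0xB41C.
Checksum = ~0xB41C & 0xFFFF = 0x4BE3.

4BE3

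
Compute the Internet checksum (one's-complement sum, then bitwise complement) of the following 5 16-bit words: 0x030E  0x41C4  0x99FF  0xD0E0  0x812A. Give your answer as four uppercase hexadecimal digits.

One's-complement addition (fold any carry out of bit 15 back into bit 0):
  0x030E + 0x41C4 = 0x044D2
  0x44D2 + 0x99FF = 0x0DED1
  0xDED1 + 0xD0E0 = 0x1AFB1 → wrap carry → 0xAFB2
  0xAFB2 + 0x812A = 0x130DC → wrap carry → 0x30DD
One's-complement sum = 0x30DD.
Checksum = ~0x30DD & 0xFFFF = 0xCF22.

CF22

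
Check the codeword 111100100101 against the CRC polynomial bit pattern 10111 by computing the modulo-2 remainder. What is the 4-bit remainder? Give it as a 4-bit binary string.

Modulo-2 division of 111100100101 by 10111:
  pos 0: 11110 XOR 10111 = 01001
  pos 1: 10010 XOR 10111 = 00101
  pos 3: 10110 XOR 10111 = 00001
  pos 7: 10101 XOR 10111 = 00010
Remainder = 0010 (nonzero — an error is detected).

0010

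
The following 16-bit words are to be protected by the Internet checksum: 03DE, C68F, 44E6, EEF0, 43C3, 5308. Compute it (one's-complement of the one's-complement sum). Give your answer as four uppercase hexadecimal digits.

6AEF

One's-complement addition (fold any carry out of bit 15 back into bit 0):
  0x03DE + 0xC68F = 0x0CA6D
  0xCA6D + 0x44E6 = 0x10F53 → wrap carry → 0x0F54
  0x0F54 + 0xEEF0 = 0x0FE44
  0xFE44 + 0x43C3 = 0x14207 → wrap carry → 0x4208
  0x4208 + 0x5308 = 0x09510
One's-complement sum = 0x9510.
Checksum = ~0x9510 & 0xFFFF = 0x6AEF.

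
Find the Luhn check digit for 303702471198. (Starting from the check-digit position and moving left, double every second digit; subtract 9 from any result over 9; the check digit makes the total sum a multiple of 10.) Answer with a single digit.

Partial digits right→left: 8 9 1 1 7 4 2 0 7 3 0 3
Double every second digit counting from the check-digit position (so the 1st, 3rd, 5th, ... of the partial from the right).
  doubled (with −9 where >9): 7 2 5 4 5 0 → sum 23
  kept as-is: 9 1 4 0 3 3 → sum 20
Total = 23 + 20 = 43.
Check digit = (10 − (43 mod 10)) mod 10 = 7.

7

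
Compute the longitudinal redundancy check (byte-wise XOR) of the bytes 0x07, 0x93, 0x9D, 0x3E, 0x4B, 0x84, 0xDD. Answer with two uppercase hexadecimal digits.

25

XOR the bytes together:
  start with 0x07
  0x07 ⊕ 0x93 = 0x94
  0x94 ⊕ 0x9D = 0x09
  0x09 ⊕ 0x3E = 0x37
  0x37 ⊕ 0x4B = 0x7C
  0x7C ⊕ 0x84 = 0xF8
  0xF8 ⊕ 0xDD = 0x25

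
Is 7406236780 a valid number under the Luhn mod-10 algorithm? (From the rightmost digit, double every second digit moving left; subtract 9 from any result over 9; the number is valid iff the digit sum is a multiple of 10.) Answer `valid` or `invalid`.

From the right, keep odd positions and double even positions (subtract 9 from any doubled value over 9):
  doubled (positions 2,4,...): 7 3 4 0 5 → sum 19
  kept (positions 1,3,...): 0 7 3 6 4 → sum 20
Total = 39.
39 mod 10 = 9, so the number is invalid.

invalid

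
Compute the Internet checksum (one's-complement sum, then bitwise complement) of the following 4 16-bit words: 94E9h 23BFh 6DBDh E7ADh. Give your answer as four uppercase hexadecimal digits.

F1EB

One's-complement addition (fold any carry out of bit 15 back into bit 0):
  0x94E9 + 0x23BF = 0x0B8A8
  0xB8A8 + 0x6DBD = 0x12665 → wrap carry → 0x2666
  0x2666 + 0xE7AD = 0x10E13 → wrap carry → 0x0E14
One's-complement sum = 0x0E14.
Checksum = ~0x0E14 & 0xFFFF = 0xF1EB.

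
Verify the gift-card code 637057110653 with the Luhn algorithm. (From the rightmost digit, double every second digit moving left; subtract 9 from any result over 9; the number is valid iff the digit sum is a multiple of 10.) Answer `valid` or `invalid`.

From the right, keep odd positions and double even positions (subtract 9 from any doubled value over 9):
  doubled (positions 2,4,...): 1 0 2 1 5 3 → sum 12
  kept (positions 1,3,...): 3 6 1 7 0 3 → sum 20
Total = 32.
32 mod 10 = 2, so the number is invalid.

invalid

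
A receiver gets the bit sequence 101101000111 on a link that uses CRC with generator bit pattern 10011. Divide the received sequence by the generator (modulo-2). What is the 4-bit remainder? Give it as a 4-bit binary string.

1010

Modulo-2 division of 101101000111 by 10011:
  pos 0: 10110 XOR 10011 = 00101
  pos 2: 10110 XOR 10011 = 00101
  pos 4: 10100 XOR 10011 = 00111
  pos 6: 11111 XOR 10011 = 01100
  pos 7: 11001 XOR 10011 = 01010
Remainder = 1010 (nonzero — an error is detected).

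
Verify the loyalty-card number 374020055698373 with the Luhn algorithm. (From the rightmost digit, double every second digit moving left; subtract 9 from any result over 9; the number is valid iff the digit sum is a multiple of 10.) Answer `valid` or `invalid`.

valid

From the right, keep odd positions and double even positions (subtract 9 from any doubled value over 9):
  doubled (positions 2,4,...): 5 7 3 1 0 0 5 → sum 21
  kept (positions 1,3,...): 3 3 9 5 0 2 4 3 → sum 29
Total = 50.
50 mod 10 = 0, so the number is valid.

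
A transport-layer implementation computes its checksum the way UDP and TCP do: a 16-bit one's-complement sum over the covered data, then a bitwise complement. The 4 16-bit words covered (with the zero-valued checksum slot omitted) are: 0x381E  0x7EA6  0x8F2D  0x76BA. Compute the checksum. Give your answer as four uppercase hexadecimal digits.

4353

One's-complement addition (fold any carry out of bit 15 back into bit 0):
  0x381E + 0x7EA6 = 0x0B6C4
  0xB6C4 + 0x8F2D = 0x145F1 → wrap carry → 0x45F2
  0x45F2 + 0x76BA = 0x0BCAC
One's-complement sum = 0xBCAC.
Checksum = ~0xBCAC & 0xFFFF = 0x4353.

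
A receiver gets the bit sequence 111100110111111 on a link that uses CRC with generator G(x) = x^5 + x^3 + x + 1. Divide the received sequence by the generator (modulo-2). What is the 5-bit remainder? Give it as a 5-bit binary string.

Modulo-2 division of 111100110111111 by 101011:
  pos 0: 111100 XOR 101011 = 010111
  pos 1: 101111 XOR 101011 = 000100
  pos 4: 100101 XOR 101011 = 001110
  pos 6: 111011 XOR 101011 = 010000
  pos 7: 100001 XOR 101011 = 001010
  pos 9: 101011 XOR 101011 = 000000
Remainder = 00000 (zero — the frame passes the CRC check).

00000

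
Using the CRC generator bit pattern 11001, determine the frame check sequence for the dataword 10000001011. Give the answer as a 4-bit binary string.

Append 4 zeros: 100000010110000. Divide by 11001 (XOR where the leading bit is 1):
  pos 0: 10000 XOR 11001 = 01001
  pos 1: 10010 XOR 11001 = 01011
  pos 2: 10110 XOR 11001 = 01111
  pos 3: 11111 XOR 11001 = 00110
  pos 5: 11001 XOR 11001 = 00000
  pos 10: 10000 XOR 11001 = 01001
Remainder (last 4 bits) = 1001. This is the CRC / FCS.

1001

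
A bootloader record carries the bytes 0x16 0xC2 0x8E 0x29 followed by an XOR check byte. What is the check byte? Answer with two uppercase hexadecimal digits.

73

XOR the bytes together:
  start with 0x16
  0x16 ⊕ 0xC2 = 0xD4
  0xD4 ⊕ 0x8E = 0x5A
  0x5A ⊕ 0x29 = 0x73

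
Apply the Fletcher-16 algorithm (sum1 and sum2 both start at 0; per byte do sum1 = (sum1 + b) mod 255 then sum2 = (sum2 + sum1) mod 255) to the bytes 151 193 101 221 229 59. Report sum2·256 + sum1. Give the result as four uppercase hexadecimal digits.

8CBD

Running sums (mod 255):
  after byte 0 (151): sum1=151, sum2=151
  after byte 1 (193): sum1=89, sum2=240
  after byte 2 (101): sum1=190, sum2=175
  after byte 3 (221): sum1=156, sum2=76
  after byte 4 (229): sum1=130, sum2=206
  after byte 5 (59): sum1=189, sum2=140
Checksum = sum2·256 + sum1 = 140·256 + 189 = 36029 = 0x8CBD.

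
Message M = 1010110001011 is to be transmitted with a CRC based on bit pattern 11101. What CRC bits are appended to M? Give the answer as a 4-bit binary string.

Append 4 zeros: 10101100010110000. Divide by 11101 (XOR where the leading bit is 1):
  pos 0: 10101 XOR 11101 = 01000
  pos 1: 10001 XOR 11101 = 01100
  pos 2: 11000 XOR 11101 = 00101
  pos 4: 10100 XOR 11101 = 01001
  pos 5: 10011 XOR 11101 = 01110
  pos 6: 11100 XOR 11101 = 00001
  pos 10: 11100 XOR 11101 = 00001
Remainder (last 4 bits) = 0100. This is the CRC / FCS.

0100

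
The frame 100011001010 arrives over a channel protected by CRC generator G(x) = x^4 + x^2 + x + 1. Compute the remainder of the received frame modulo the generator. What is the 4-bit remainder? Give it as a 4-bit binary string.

0111

Modulo-2 division of 100011001010 by 10111:
  pos 0: 10001 XOR 10111 = 00110
  pos 2: 11010 XOR 10111 = 01101
  pos 3: 11010 XOR 10111 = 01101
  pos 4: 11011 XOR 10111 = 01100
  pos 5: 11000 XOR 10111 = 01111
  pos 6: 11111 XOR 10111 = 01000
  pos 7: 10000 XOR 10111 = 00111
Remainder = 0111 (nonzero — an error is detected).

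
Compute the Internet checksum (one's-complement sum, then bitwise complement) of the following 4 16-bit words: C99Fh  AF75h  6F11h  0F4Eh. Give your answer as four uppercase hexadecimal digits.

One's-complement addition (fold any carry out of bit 15 back into bit 0):
  0xC99F + 0xAF75 = 0x17914 → wrap carry → 0x7915
  0x7915 + 0x6F11 = 0x0E826
  0xE826 + 0x0F4E = 0x0F774
One's-complement sum = 0xF774.
Checksum = ~0xF774 & 0xFFFF = 0x088B.

088B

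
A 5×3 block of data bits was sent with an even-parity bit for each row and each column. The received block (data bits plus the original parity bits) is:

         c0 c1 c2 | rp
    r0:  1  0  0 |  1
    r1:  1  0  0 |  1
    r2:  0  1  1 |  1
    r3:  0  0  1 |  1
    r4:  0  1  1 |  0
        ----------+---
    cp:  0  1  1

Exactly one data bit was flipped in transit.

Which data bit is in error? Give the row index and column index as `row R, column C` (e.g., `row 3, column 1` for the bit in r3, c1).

row 2, column 1

Recompute each row's even parity and compare to rp:
  r0: data parity 1, sent rp 1 → ok
  r1: data parity 1, sent rp 1 → ok
  r2: data parity 0, sent rp 1 → mismatch
  r3: data parity 1, sent rp 1 → ok
  r4: data parity 0, sent rp 0 → ok
Recompute each column's even parity and compare to cp:
  c0: data parity 0, sent cp 0 → ok
  c1: data parity 0, sent cp 1 → mismatch
  c2: data parity 1, sent cp 1 → ok
Exactly one row (r2) and one column (c1) fail → the flipped bit is at their intersection.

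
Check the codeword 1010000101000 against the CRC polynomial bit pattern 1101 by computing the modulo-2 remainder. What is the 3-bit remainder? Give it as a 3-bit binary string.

000

Modulo-2 division of 1010000101000 by 1101:
  pos 0: 1010 XOR 1101 = 0111
  pos 1: 1110 XOR 1101 = 0011
  pos 3: 1100 XOR 1101 = 0001
  pos 6: 1101 XOR 1101 = 0000
Remainder = 000 (zero — the frame passes the CRC check).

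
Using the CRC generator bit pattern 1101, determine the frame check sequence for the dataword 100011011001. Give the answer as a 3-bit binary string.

Append 3 zeros: 100011011001000. Divide by 1101 (XOR where the leading bit is 1):
  pos 0: 1000 XOR 1101 = 0101
  pos 1: 1011 XOR 1101 = 0110
  pos 2: 1101 XOR 1101 = 0000
  pos 7: 1100 XOR 1101 = 0001
  pos 10: 1100 XOR 1101 = 0001
Remainder (last 3 bits) = 010. This is the CRC / FCS.

010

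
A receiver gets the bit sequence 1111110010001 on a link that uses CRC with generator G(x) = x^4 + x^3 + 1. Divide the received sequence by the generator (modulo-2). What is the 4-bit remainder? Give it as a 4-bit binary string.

Modulo-2 division of 1111110010001 by 11001:
  pos 0: 11111 XOR 11001 = 00110
  pos 2: 11010 XOR 11001 = 00011
  pos 5: 11010 XOR 11001 = 00011
  pos 8: 11001 XOR 11001 = 00000
Remainder = 0000 (zero — the frame passes the CRC check).

0000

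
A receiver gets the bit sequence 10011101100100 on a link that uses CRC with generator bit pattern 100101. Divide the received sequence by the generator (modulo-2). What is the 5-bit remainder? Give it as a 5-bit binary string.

10001

Modulo-2 division of 10011101100100 by 100101:
  pos 0: 100111 XOR 100101 = 000010
  pos 4: 100110 XOR 100101 = 000011
  pos 8: 110100 XOR 100101 = 010001
Remainder = 10001 (nonzero — an error is detected).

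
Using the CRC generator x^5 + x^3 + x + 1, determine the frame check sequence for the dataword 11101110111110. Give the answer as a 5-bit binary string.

Append 5 zeros: 1110111011111000000. Divide by 101011 (XOR where the leading bit is 1):
  pos 0: 111011 XOR 101011 = 010000
  pos 1: 100001 XOR 101011 = 001010
  pos 3: 101001 XOR 101011 = 000010
  pos 7: 101111 XOR 101011 = 000100
  pos 10: 100000 XOR 101011 = 001011
  pos 12: 101100 XOR 101011 = 000111
Remainder (last 5 bits) = 01110. This is the CRC / FCS.

01110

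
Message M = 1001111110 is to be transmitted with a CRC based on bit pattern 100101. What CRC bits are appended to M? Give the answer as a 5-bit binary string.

00010

Append 5 zeros: 100111111000000. Divide by 100101 (XOR where the leading bit is 1):
  pos 0: 100111 XOR 100101 = 000010
  pos 4: 101110 XOR 100101 = 001011
  pos 6: 101100 XOR 100101 = 001001
  pos 8: 100100 XOR 100101 = 000001
Remainder (last 5 bits) = 00010. This is the CRC / FCS.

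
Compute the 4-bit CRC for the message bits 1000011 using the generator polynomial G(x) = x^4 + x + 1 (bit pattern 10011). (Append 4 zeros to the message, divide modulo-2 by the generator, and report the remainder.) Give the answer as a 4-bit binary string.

0010

Append 4 zeros: 10000110000. Divide by 10011 (XOR where the leading bit is 1):
  pos 0: 10000 XOR 10011 = 00011
  pos 3: 11110 XOR 10011 = 01101
  pos 4: 11010 XOR 10011 = 01001
  pos 5: 10010 XOR 10011 = 00001
Remainder (last 4 bits) = 0010. This is the CRC / FCS.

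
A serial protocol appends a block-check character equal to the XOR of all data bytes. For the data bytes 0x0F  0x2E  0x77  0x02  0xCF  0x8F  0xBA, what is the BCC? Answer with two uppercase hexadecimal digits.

AE

XOR the bytes together:
  start with 0x0F
  0x0F ⊕ 0x2E = 0x21
  0x21 ⊕ 0x77 = 0x56
  0x56 ⊕ 0x02 = 0x54
  0x54 ⊕ 0xCF = 0x9B
  0x9B ⊕ 0x8F = 0x14
  0x14 ⊕ 0xBA = 0xAE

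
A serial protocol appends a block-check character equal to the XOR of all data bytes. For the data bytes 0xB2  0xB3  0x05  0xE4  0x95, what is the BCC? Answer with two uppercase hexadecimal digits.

XOR the bytes together:
  start with 0xB2
  0xB2 ⊕ 0xB3 = 0x01
  0x01 ⊕ 0x05 = 0x04
  0x04 ⊕ 0xE4 = 0xE0
  0xE0 ⊕ 0x95 = 0x75

75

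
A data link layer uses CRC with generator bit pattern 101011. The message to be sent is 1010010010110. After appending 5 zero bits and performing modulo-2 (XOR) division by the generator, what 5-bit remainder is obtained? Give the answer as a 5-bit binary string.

10010

Append 5 zeros: 101001001011000000. Divide by 101011 (XOR where the leading bit is 1):
  pos 0: 101001 XOR 101011 = 000010
  pos 4: 100010 XOR 101011 = 001001
  pos 6: 100111 XOR 101011 = 001100
  pos 8: 110000 XOR 101011 = 011011
  pos 9: 110110 XOR 101011 = 011101
  pos 10: 111010 XOR 101011 = 010001
  pos 11: 100010 XOR 101011 = 001001
Remainder (last 5 bits) = 10010. This is the CRC / FCS.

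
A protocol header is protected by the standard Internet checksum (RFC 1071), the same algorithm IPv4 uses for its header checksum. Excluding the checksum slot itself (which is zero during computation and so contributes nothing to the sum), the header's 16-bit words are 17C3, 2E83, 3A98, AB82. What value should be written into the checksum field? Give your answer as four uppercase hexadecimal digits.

One's-complement addition (fold any carry out of bit 15 back into bit 0):
  0x17C3 + 0x2E83 = 0x04646
  0x4646 + 0x3A98 = 0x080DE
  0x80DE + 0xAB82 = 0x12C60 → wrap carry → 0x2C61
One's-complement sum = 0x2C61.
Checksum = ~0x2C61 & 0xFFFF = 0xD39E.

D39E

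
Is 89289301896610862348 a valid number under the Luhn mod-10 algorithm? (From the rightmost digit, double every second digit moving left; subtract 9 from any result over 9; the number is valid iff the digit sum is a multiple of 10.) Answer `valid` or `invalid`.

From the right, keep odd positions and double even positions (subtract 9 from any doubled value over 9):
  doubled (positions 2,4,...): 8 4 7 2 3 7 0 9 4 7 → sum 51
  kept (positions 1,3,...): 8 3 6 0 6 9 1 3 8 9 → sum 53
Total = 104.
104 mod 10 = 4, so the number is invalid.

invalid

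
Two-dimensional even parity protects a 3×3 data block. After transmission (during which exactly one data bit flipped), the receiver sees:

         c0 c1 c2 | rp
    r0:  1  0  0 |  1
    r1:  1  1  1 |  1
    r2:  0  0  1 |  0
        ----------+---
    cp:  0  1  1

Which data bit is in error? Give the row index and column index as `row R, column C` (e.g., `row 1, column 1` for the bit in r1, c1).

Recompute each row's even parity and compare to rp:
  r0: data parity 1, sent rp 1 → ok
  r1: data parity 1, sent rp 1 → ok
  r2: data parity 1, sent rp 0 → mismatch
Recompute each column's even parity and compare to cp:
  c0: data parity 0, sent cp 0 → ok
  c1: data parity 1, sent cp 1 → ok
  c2: data parity 0, sent cp 1 → mismatch
Exactly one row (r2) and one column (c2) fail → the flipped bit is at their intersection.

row 2, column 2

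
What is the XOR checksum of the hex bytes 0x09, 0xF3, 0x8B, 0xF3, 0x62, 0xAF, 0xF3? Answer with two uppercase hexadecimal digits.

XOR the bytes together:
  start with 0x09
  0x09 ⊕ 0xF3 = 0xFA
  0xFA ⊕ 0x8B = 0x71
  0x71 ⊕ 0xF3 = 0x82
  0x82 ⊕ 0x62 = 0xE0
  0xE0 ⊕ 0xAF = 0x4F
  0x4F ⊕ 0xF3 = 0xBC

BC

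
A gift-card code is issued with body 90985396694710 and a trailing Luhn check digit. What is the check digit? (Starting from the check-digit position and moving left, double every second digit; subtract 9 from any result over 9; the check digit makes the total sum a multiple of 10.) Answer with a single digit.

7

Partial digits right→left: 0 1 7 4 9 6 6 9 3 5 8 9 0 9
Double every second digit counting from the check-digit position (so the 1st, 3rd, 5th, ... of the partial from the right).
  doubled (with −9 where >9): 0 5 9 3 6 7 0 → sum 30
  kept as-is: 1 4 6 9 5 9 9 → sum 43
Total = 30 + 43 = 73.
Check digit = (10 − (73 mod 10)) mod 10 = 7.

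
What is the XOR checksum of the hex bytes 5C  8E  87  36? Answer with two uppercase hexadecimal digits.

XOR the bytes together:
  start with 0x5C
  0x5C ⊕ 0x8E = 0xD2
  0xD2 ⊕ 0x87 = 0x55
  0x55 ⊕ 0x36 = 0x63

63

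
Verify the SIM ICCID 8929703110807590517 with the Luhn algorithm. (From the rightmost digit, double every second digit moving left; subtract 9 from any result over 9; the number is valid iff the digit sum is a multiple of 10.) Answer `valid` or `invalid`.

valid

From the right, keep odd positions and double even positions (subtract 9 from any doubled value over 9):
  doubled (positions 2,4,...): 2 0 1 0 0 2 0 9 9 → sum 23
  kept (positions 1,3,...): 7 5 9 7 8 1 3 7 2 8 → sum 57
Total = 80.
80 mod 10 = 0, so the number is valid.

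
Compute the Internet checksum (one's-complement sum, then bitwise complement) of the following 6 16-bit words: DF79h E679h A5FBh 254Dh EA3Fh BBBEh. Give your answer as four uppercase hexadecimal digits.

C8C4

One's-complement addition (fold any carry out of bit 15 back into bit 0):
  0xDF79 + 0xE679 = 0x1C5F2 → wrap carry → 0xC5F3
  0xC5F3 + 0xA5FB = 0x16BEE → wrap carry → 0x6BEF
  0x6BEF + 0x254D = 0x0913C
  0x913C + 0xEA3F = 0x17B7B → wrap carry → 0x7B7C
  0x7B7C + 0xBBBE = 0x1373A → wrap carry → 0x373B
One's-complement sum = 0x373B.
Checksum = ~0x373B & 0xFFFF = 0xC8C4.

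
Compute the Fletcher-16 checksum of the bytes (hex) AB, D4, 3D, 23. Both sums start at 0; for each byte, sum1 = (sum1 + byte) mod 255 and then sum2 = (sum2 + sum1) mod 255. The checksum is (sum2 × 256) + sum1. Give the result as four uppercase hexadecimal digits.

CAE0

Running sums (mod 255):
  after byte 0 (AB): sum1=171, sum2=171
  after byte 1 (D4): sum1=128, sum2=44
  after byte 2 (3D): sum1=189, sum2=233
  after byte 3 (23): sum1=224, sum2=202
Checksum = sum2·256 + sum1 = 202·256 + 224 = 51936 = 0xCAE0.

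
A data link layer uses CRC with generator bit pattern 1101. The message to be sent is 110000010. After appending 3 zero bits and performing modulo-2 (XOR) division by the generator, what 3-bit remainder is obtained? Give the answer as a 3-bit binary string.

101

Append 3 zeros: 110000010000. Divide by 1101 (XOR where the leading bit is 1):
  pos 0: 1100 XOR 1101 = 0001
  pos 3: 1000 XOR 1101 = 0101
  pos 4: 1011 XOR 1101 = 0110
  pos 5: 1100 XOR 1101 = 0001
  pos 8: 1000 XOR 1101 = 0101
Remainder (last 3 bits) = 101. This is the CRC / FCS.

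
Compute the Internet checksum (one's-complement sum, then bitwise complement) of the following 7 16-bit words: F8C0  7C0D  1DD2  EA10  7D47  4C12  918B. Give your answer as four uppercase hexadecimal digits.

2869

One's-complement addition (fold any carry out of bit 15 back into bit 0):
  0xF8C0 + 0x7C0D = 0x174CD → wrap carry → 0x74CE
  0x74CE + 0x1DD2 = 0x092A0
  0x92A0 + 0xEA10 = 0x17CB0 → wrap carry → 0x7CB1
  0x7CB1 + 0x7D47 = 0x0F9F8
  0xF9F8 + 0x4C12 = 0x1460A → wrap carry → 0x460B
  0x460B + 0x918B = 0x0D796
One's-complement sum = 0xD796.
Checksum = ~0xD796 & 0xFFFF = 0x2869.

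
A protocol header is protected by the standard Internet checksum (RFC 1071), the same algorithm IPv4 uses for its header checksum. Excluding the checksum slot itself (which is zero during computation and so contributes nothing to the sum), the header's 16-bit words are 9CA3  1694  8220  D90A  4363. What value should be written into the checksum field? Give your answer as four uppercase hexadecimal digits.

One's-complement addition (fold any carry out of bit 15 back into bit 0):
  0x9CA3 + 0x1694 = 0x0B337
  0xB337 + 0x8220 = 0x13557 → wrap carry → 0x3558
  0x3558 + 0xD90A = 0x10E62 → wrap carry → 0x0E63
  0x0E63 + 0x4363 = 0x051C6
One's-complement sum = 0x51C6.
Checksum = ~0x51C6 & 0xFFFF = 0xAE39.

AE39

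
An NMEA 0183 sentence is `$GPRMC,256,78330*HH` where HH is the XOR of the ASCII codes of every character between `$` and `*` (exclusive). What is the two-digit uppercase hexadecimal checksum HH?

45

XOR the ASCII codes of the payload characters:
  'G' = 0x47 → acc = 0x47
  'P' = 0x50 → acc = 0x17
  'R' = 0x52 → acc = 0x45
  'M' = 0x4D → acc = 0x08
  'C' = 0x43 → acc = 0x4B
  ',' = 0x2C → acc = 0x67
  '2' = 0x32 → acc = 0x55
  '5' = 0x35 → acc = 0x60
  '6' = 0x36 → acc = 0x56
  ',' = 0x2C → acc = 0x7A
  '7' = 0x37 → acc = 0x4D
  '8' = 0x38 → acc = 0x75
  '3' = 0x33 → acc = 0x46
  '3' = 0x33 → acc = 0x75
  '0' = 0x30 → acc = 0x45
Checksum = 0x45.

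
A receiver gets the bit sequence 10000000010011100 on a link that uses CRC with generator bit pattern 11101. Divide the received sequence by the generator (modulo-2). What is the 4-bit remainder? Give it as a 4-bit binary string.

Modulo-2 division of 10000000010011100 by 11101:
  pos 0: 10000 XOR 11101 = 01101
  pos 1: 11010 XOR 11101 = 00111
  pos 3: 11100 XOR 11101 = 00001
  pos 7: 10100 XOR 11101 = 01001
  pos 8: 10011 XOR 11101 = 01110
  pos 9: 11101 XOR 11101 = 00000
Remainder = 0100 (nonzero — an error is detected).

0100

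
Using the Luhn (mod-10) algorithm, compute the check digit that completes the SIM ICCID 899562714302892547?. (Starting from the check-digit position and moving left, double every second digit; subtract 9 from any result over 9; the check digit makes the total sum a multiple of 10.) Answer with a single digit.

1

Partial digits right→left: 7 4 5 2 9 8 2 0 3 4 1 7 2 6 5 9 9 8
Double every second digit counting from the check-digit position (so the 1st, 3rd, 5th, ... of the partial from the right).
  doubled (with −9 where >9): 5 1 9 4 6 2 4 1 9 → sum 41
  kept as-is: 4 2 8 0 4 7 6 9 8 → sum 48
Total = 41 + 48 = 89.
Check digit = (10 − (89 mod 10)) mod 10 = 1.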